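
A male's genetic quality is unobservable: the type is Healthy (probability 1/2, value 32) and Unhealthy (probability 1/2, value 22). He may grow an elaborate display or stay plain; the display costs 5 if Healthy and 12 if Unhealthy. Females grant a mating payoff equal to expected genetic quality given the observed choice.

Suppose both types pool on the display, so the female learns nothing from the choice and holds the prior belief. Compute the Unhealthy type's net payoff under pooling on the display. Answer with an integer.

15

Pooled mating payoff = 1/2·32 + 1/2·22 = 27.
Unhealthy pays cost 12 for the display, so net payoff = 27 − 12 = 15.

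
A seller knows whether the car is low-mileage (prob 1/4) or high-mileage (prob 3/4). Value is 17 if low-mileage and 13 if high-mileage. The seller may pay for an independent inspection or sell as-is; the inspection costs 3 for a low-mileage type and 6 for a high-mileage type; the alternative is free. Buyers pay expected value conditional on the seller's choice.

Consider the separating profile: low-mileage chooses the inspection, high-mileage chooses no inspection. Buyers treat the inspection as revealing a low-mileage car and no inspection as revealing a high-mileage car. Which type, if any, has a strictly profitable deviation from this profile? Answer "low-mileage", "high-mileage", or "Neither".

The inspection pays 17; no inspection pays 13.
low-mileage: assigned the inspection, nets 17 − 3 = 14; deviating to no inspection nets 13.
high-mileage: assigned no inspection, nets 13; deviating to the inspection nets 17 − 6 = 11.
Both types strictly prefer their assigned action; no profitable deviation.

Neither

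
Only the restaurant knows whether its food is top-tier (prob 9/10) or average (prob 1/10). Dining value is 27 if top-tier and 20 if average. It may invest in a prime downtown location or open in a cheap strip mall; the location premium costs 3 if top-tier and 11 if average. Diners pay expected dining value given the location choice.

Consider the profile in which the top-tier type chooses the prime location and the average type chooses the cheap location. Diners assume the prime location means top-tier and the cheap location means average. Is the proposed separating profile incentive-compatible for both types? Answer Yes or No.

Under these beliefs, the prime location earns price premium 27 and the cheap location earns price premium 20.
top-tier: the prime location nets 27 − 3 = 24; the cheap location nets 20. top-tier prefers the prime location.
average: the prime location nets 27 − 11 = 16; the cheap location nets 20. average prefers the cheap location.
Neither type deviates, so the separating profile is an equilibrium.

Yes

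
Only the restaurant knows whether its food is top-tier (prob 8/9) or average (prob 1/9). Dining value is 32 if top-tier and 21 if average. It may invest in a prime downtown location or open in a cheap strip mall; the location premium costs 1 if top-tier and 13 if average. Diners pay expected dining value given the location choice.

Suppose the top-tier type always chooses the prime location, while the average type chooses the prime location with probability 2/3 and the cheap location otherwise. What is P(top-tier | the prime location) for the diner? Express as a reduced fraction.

P(the prime location) = (8/9)·1 + (1/9)·(2/3) = 26/27.
By Bayes' rule, P(top-tier | the prime location) = (8/9) / (26/27) = 12/13.

12/13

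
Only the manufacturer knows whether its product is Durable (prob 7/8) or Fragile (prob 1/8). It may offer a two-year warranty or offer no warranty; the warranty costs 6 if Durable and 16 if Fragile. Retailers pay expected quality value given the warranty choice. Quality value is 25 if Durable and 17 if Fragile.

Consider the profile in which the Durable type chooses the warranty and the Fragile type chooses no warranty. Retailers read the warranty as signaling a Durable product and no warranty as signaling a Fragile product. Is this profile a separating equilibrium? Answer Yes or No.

Yes

Under these beliefs, the warranty earns price 25 and no warranty earns price 17.
Durable: the warranty nets 25 − 6 = 19; no warranty nets 17. Durable prefers the warranty.
Fragile: the warranty nets 25 − 16 = 9; no warranty nets 17. Fragile prefers no warranty.
Neither type deviates, so the separating profile is an equilibrium.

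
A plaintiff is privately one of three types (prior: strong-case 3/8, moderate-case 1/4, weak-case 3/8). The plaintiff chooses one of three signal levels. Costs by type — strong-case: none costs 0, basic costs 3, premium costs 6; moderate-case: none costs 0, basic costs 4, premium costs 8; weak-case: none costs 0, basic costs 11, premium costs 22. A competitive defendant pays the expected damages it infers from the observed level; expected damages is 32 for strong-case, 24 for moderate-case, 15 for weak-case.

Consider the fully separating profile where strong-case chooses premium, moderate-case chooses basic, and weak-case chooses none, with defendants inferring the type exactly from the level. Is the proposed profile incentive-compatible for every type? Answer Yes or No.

Separating settlements: premium → 32, basic → 24, none → 15.
strong-case (assigned premium): none: 15 − 0 = 15; basic: 24 − 3 = 21; premium: 32 − 6 = 26. strong-case stays.
moderate-case (assigned basic): none: 15 − 0 = 15; basic: 24 − 4 = 20; premium: 32 − 8 = 24. moderate-case prefers premium.
weak-case (assigned none): none: 15 − 0 = 15; basic: 24 − 11 = 13; premium: 32 − 22 = 10. weak-case stays.
At least one type deviates; the separating profile fails.

No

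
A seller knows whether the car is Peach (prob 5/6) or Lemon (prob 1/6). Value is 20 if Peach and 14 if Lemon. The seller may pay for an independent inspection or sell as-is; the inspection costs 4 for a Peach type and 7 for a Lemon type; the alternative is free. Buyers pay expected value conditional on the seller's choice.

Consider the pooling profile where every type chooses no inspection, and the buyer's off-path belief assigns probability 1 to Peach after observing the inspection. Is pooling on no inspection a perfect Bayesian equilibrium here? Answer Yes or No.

On path, the buyer holds the prior and pays 5/6·20 + 1/6·14 = 19. Off path (the inspection), believing Peach, it pays 20.
Peach: no inspection nets 19; the inspection nets 20 − 4 = 16. Peach stays.
Lemon: no inspection nets 19; the inspection nets 20 − 7 = 13. Lemon stays.
No type deviates, so pooling is sustained.

Yes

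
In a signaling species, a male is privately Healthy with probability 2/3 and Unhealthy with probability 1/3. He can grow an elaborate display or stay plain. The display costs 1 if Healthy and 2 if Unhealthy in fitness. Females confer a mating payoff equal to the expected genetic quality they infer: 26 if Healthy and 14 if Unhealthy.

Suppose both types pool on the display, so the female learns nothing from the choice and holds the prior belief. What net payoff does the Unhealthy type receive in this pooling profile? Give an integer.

20

Pooled mating payoff = 2/3·26 + 1/3·14 = 22.
Unhealthy pays cost 2 for the display, so net payoff = 22 − 2 = 20.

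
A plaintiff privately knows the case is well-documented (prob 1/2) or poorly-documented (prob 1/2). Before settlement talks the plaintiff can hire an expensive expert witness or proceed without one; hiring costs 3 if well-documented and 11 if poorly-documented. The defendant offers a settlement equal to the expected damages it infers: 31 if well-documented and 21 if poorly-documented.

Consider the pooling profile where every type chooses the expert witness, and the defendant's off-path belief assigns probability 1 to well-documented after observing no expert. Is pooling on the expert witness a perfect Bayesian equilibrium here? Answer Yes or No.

On path, the defendant holds the prior and pays 1/2·31 + 1/2·21 = 26. Off path (no expert), believing well-documented, it pays 31.
well-documented: the expert witness nets 26 − 3 = 23; no expert nets 31. well-documented would deviate.
poorly-documented: the expert witness nets 26 − 11 = 15; no expert nets 31. poorly-documented would deviate.
A type deviates, so pooling fails.

No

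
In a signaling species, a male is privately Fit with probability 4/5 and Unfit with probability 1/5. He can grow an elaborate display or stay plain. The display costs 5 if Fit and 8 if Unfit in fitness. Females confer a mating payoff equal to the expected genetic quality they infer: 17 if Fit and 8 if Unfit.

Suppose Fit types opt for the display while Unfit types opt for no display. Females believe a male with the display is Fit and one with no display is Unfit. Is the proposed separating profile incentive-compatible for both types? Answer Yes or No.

Under these beliefs, the display earns mating payoff 17 and no display earns mating payoff 8.
Fit: the display nets 17 − 5 = 12; no display nets 8. Fit prefers the display.
Unfit: the display nets 17 − 8 = 9; no display nets 8. Unfit would deviate to the display.
Unfit has a profitable deviation, so the profile is not an equilibrium.

No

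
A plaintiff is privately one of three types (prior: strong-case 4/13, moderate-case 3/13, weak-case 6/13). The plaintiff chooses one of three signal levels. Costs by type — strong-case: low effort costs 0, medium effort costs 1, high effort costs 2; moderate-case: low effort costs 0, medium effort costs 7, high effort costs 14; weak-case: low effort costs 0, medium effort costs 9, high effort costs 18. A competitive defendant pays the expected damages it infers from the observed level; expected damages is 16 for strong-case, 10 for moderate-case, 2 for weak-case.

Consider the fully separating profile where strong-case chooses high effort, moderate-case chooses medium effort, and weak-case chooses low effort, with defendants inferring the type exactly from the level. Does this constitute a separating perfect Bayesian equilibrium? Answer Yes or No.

Yes

Separating settlements: high effort → 16, medium effort → 10, low effort → 2.
strong-case (assigned high effort): low effort: 2 − 0 = 2; medium effort: 10 − 1 = 9; high effort: 16 − 2 = 14. strong-case stays.
moderate-case (assigned medium effort): low effort: 2 − 0 = 2; medium effort: 10 − 7 = 3; high effort: 16 − 14 = 2. moderate-case stays.
weak-case (assigned low effort): low effort: 2 − 0 = 2; medium effort: 10 − 9 = 1; high effort: 16 − 18 = -2. weak-case stays.
Every type prefers its assigned level; separation holds.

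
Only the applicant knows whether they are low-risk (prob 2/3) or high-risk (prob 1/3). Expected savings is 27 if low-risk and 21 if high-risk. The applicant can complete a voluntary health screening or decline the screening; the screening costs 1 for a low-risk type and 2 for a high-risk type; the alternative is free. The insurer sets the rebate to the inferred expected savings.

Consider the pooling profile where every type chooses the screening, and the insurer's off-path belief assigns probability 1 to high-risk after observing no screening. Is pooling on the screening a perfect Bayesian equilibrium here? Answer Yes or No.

On path, the insurer holds the prior and pays 2/3·27 + 1/3·21 = 25. Off path (no screening), believing high-risk, it pays 21.
low-risk: the screening nets 25 − 1 = 24; no screening nets 21. low-risk stays.
high-risk: the screening nets 25 − 2 = 23; no screening nets 21. high-risk stays.
No type deviates, so pooling is sustained.

Yes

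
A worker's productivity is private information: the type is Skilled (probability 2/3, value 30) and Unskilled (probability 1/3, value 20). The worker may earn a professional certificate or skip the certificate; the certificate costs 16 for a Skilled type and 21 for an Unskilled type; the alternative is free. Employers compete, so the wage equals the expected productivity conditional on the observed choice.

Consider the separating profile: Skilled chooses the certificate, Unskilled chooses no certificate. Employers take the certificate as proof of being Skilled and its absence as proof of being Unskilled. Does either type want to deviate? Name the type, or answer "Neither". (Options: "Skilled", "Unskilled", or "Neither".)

Skilled

The certificate pays 30; no certificate pays 20.
Skilled: assigned the certificate, nets 30 − 16 = 14; deviating to no certificate nets 20.
Unskilled: assigned no certificate, nets 20; deviating to the certificate nets 30 − 21 = 9.
The Skilled type gains 6 by deviating.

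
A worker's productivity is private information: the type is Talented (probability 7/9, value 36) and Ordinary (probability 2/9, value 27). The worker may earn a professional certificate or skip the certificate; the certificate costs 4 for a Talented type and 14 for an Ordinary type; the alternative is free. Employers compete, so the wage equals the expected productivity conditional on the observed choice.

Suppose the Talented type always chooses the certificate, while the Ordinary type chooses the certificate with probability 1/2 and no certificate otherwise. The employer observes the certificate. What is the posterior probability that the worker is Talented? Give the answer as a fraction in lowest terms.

P(the certificate) = (7/9)·1 + (2/9)·(1/2) = 8/9.
By Bayes' rule, P(Talented | the certificate) = (7/9) / (8/9) = 7/8.

7/8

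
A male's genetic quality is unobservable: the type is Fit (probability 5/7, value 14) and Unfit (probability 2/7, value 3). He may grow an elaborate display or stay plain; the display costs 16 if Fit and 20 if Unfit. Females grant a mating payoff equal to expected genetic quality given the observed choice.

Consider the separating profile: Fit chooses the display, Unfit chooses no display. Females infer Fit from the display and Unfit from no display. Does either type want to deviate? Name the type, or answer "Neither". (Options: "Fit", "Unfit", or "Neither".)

Fit

The display pays 14; no display pays 3.
Fit: assigned the display, nets 14 − 16 = -2; deviating to no display nets 3.
Unfit: assigned no display, nets 3; deviating to the display nets 14 − 20 = -6.
The Fit type gains 5 by deviating.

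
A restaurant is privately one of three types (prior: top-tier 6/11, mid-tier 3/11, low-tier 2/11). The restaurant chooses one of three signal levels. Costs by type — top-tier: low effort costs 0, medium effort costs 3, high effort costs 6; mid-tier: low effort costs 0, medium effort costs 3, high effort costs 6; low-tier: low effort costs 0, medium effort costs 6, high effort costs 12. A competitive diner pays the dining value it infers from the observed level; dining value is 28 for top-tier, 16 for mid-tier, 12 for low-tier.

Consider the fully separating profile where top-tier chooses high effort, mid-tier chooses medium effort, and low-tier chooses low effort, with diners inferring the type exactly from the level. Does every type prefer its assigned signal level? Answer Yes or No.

No

Separating price premiums: high effort → 28, medium effort → 16, low effort → 12.
top-tier (assigned high effort): low effort: 12 − 0 = 12; medium effort: 16 − 3 = 13; high effort: 28 − 6 = 22. top-tier stays.
mid-tier (assigned medium effort): low effort: 12 − 0 = 12; medium effort: 16 − 3 = 13; high effort: 28 − 6 = 22. mid-tier prefers high effort.
low-tier (assigned low effort): low effort: 12 − 0 = 12; medium effort: 16 − 6 = 10; high effort: 28 − 12 = 16. low-tier prefers high effort.
At least one type deviates; the separating profile fails.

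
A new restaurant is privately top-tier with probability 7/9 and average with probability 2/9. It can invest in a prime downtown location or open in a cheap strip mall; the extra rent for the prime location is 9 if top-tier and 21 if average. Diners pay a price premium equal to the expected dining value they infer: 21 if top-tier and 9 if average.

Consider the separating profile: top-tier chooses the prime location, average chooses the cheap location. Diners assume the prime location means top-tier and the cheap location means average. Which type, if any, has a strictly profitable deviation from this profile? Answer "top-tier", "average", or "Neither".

The prime location pays 21; the cheap location pays 9.
top-tier: assigned the prime location, nets 21 − 9 = 12; deviating to the cheap location nets 9.
average: assigned the cheap location, nets 9; deviating to the prime location nets 21 − 21 = 0.
Both types strictly prefer their assigned action; no profitable deviation.

Neither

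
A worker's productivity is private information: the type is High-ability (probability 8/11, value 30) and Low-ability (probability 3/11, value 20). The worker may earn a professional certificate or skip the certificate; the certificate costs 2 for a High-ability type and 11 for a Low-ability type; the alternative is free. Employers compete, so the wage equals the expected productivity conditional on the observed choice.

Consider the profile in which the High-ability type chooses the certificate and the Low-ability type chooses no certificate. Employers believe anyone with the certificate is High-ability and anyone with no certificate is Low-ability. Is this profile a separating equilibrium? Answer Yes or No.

Yes

Under these beliefs, the certificate earns wage 30 and no certificate earns wage 20.
High-ability: the certificate nets 30 − 2 = 28; no certificate nets 20. High-ability prefers the certificate.
Low-ability: the certificate nets 30 − 11 = 19; no certificate nets 20. Low-ability prefers no certificate.
Neither type deviates, so the separating profile is an equilibrium.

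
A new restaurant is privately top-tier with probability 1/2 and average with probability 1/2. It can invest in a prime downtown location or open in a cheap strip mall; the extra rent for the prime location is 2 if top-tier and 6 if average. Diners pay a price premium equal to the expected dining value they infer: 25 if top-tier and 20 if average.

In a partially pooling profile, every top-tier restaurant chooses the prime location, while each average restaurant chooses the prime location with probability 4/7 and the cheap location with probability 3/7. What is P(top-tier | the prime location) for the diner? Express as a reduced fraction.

7/11

P(the prime location) = (1/2)·1 + (1/2)·(4/7) = 11/14.
By Bayes' rule, P(top-tier | the prime location) = (1/2) / (11/14) = 7/11.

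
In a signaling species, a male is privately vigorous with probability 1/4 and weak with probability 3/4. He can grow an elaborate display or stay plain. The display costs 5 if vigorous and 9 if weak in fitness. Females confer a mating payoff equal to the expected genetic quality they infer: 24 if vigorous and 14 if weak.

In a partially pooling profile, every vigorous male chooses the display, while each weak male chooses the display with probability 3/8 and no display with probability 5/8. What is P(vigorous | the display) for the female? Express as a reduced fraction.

8/17

P(the display) = (1/4)·1 + (3/4)·(3/8) = 17/32.
By Bayes' rule, P(vigorous | the display) = (1/4) / (17/32) = 8/17.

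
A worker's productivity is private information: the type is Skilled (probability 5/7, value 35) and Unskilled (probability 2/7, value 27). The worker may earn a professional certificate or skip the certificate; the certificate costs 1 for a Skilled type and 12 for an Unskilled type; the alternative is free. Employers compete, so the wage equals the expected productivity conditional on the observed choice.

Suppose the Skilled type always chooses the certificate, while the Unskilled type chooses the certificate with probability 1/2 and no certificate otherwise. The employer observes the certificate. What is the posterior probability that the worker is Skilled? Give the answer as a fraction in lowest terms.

P(the certificate) = (5/7)·1 + (2/7)·(1/2) = 6/7.
By Bayes' rule, P(Skilled | the certificate) = (5/7) / (6/7) = 5/6.

5/6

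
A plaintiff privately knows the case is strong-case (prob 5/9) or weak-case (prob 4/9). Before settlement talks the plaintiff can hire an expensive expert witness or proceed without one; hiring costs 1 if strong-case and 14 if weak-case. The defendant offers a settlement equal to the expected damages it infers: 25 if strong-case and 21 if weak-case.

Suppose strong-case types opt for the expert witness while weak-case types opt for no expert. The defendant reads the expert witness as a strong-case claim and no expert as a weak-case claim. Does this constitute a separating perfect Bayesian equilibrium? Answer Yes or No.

Yes

Under these beliefs, the expert witness earns settlement 25 and no expert earns settlement 21.
strong-case: the expert witness nets 25 − 1 = 24; no expert nets 21. strong-case prefers the expert witness.
weak-case: the expert witness nets 25 − 14 = 11; no expert nets 21. weak-case prefers no expert.
Neither type deviates, so the separating profile is an equilibrium.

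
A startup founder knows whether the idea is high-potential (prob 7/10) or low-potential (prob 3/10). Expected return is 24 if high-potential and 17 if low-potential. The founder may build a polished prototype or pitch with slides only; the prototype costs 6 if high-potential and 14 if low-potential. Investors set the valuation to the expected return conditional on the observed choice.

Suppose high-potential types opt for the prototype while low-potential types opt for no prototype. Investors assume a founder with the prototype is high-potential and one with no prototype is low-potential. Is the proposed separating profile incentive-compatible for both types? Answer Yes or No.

Under these beliefs, the prototype earns valuation 24 and no prototype earns valuation 17.
high-potential: the prototype nets 24 − 6 = 18; no prototype nets 17. high-potential prefers the prototype.
low-potential: the prototype nets 24 − 14 = 10; no prototype nets 17. low-potential prefers no prototype.
Neither type deviates, so the separating profile is an equilibrium.

Yes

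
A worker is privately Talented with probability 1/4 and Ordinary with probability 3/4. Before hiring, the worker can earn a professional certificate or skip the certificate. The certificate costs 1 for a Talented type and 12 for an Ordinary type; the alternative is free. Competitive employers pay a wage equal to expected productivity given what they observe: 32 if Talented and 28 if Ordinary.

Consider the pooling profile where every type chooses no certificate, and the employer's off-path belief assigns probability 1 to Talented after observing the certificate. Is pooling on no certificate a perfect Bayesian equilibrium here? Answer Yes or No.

No

On path, the employer holds the prior and pays 1/4·32 + 3/4·28 = 29. Off path (the certificate), believing Talented, it pays 32.
Talented: no certificate nets 29; the certificate nets 32 − 1 = 31. Talented would deviate.
Ordinary: no certificate nets 29; the certificate nets 32 − 12 = 20. Ordinary stays.
A type deviates, so pooling fails.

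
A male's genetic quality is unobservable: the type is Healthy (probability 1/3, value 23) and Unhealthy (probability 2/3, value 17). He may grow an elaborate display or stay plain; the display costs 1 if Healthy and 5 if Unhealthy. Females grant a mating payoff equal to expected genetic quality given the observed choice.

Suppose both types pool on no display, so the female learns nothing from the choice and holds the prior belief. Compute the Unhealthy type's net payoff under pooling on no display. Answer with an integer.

Pooled mating payoff = 1/3·23 + 2/3·17 = 19.
Unhealthy pays no cost for no display, so net payoff = 19.

19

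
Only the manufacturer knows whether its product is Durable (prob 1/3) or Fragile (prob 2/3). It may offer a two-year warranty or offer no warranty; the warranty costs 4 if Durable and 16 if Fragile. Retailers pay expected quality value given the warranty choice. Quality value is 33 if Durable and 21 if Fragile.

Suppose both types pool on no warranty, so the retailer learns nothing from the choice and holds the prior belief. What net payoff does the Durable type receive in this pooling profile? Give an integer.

Pooled price = 1/3·33 + 2/3·21 = 25.
Durable pays no cost for no warranty, so net payoff = 25.

25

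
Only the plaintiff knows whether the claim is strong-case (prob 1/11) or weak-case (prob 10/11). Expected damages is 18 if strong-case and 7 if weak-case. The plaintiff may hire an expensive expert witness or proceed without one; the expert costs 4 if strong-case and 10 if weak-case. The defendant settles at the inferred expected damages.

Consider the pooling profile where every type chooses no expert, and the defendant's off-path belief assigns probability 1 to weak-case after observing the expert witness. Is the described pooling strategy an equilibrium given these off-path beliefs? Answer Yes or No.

On path, the defendant holds the prior and pays 1/11·18 + 10/11·7 = 8. Off path (the expert witness), believing weak-case, it pays 7.
strong-case: no expert nets 8; the expert witness nets 7 − 4 = 3. strong-case stays.
weak-case: no expert nets 8; the expert witness nets 7 − 10 = -3. weak-case stays.
No type deviates, so pooling is sustained.

Yes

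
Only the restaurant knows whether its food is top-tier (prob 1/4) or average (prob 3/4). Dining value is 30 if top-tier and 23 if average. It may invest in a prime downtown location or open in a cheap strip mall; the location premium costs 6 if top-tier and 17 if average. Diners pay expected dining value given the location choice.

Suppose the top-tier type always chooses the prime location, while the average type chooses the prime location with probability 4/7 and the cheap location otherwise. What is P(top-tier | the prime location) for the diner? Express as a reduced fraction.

7/19

P(the prime location) = (1/4)·1 + (3/4)·(4/7) = 19/28.
By Bayes' rule, P(top-tier | the prime location) = (1/4) / (19/28) = 7/19.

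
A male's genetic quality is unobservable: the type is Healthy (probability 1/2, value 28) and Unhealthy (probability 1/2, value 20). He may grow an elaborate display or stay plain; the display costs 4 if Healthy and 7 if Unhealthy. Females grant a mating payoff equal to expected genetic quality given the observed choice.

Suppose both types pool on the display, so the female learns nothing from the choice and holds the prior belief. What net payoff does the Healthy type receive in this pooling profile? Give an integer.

Pooled mating payoff = 1/2·28 + 1/2·20 = 24.
Healthy pays cost 4 for the display, so net payoff = 24 − 4 = 20.

20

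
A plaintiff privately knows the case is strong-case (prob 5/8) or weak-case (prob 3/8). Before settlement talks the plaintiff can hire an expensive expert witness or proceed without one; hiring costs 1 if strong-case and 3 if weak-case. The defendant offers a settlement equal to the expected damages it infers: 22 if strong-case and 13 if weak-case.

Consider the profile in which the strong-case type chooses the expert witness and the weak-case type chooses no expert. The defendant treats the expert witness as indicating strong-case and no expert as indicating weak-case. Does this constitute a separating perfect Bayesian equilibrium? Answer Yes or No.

Under these beliefs, the expert witness earns settlement 22 and no expert earns settlement 13.
strong-case: the expert witness nets 22 − 1 = 21; no expert nets 13. strong-case prefers the expert witness.
weak-case: the expert witness nets 22 − 3 = 19; no expert nets 13. weak-case would deviate to the expert witness.
weak-case has a profitable deviation, so the profile is not an equilibrium.

No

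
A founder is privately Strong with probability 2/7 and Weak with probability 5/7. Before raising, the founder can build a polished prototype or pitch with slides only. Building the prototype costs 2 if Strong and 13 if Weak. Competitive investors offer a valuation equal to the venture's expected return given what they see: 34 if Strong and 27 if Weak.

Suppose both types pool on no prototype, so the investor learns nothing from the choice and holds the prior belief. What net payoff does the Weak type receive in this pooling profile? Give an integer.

Pooled valuation = 2/7·34 + 5/7·27 = 29.
Weak pays no cost for no prototype, so net payoff = 29.

29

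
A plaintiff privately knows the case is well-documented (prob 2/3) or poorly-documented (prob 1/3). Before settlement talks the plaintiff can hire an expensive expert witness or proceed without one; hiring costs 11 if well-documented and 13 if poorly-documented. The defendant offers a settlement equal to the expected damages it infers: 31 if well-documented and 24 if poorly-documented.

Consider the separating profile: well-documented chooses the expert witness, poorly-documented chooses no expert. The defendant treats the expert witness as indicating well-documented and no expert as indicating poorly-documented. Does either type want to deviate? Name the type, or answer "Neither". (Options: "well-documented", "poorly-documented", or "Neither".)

well-documented

The expert witness pays 31; no expert pays 24.
well-documented: assigned the expert witness, nets 31 − 11 = 20; deviating to no expert nets 24.
poorly-documented: assigned no expert, nets 24; deviating to the expert witness nets 31 − 13 = 18.
The well-documented type gains 4 by deviating.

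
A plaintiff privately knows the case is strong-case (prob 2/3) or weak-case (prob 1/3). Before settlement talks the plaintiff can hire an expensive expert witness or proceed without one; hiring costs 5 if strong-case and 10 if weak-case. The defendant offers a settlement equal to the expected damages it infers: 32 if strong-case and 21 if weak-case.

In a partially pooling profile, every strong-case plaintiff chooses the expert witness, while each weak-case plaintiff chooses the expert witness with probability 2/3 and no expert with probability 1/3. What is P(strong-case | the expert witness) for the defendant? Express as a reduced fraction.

3/4

P(the expert witness) = (2/3)·1 + (1/3)·(2/3) = 8/9.
By Bayes' rule, P(strong-case | the expert witness) = (2/3) / (8/9) = 3/4.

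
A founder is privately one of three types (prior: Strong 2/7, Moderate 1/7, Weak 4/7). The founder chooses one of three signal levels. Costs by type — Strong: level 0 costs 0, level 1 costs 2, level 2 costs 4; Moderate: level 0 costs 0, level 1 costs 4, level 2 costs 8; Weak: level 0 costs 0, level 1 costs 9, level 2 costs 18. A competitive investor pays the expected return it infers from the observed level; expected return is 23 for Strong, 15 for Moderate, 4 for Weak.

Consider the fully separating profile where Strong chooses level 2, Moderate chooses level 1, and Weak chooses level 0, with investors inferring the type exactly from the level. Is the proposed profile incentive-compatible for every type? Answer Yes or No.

Separating valuations: level 2 → 23, level 1 → 15, level 0 → 4.
Strong (assigned level 2): level 0: 4 − 0 = 4; level 1: 15 − 2 = 13; level 2: 23 − 4 = 19. Strong stays.
Moderate (assigned level 1): level 0: 4 − 0 = 4; level 1: 15 − 4 = 11; level 2: 23 − 8 = 15. Moderate prefers level 2.
Weak (assigned level 0): level 0: 4 − 0 = 4; level 1: 15 − 9 = 6; level 2: 23 − 18 = 5. Weak prefers level 1.
At least one type deviates; the separating profile fails.

No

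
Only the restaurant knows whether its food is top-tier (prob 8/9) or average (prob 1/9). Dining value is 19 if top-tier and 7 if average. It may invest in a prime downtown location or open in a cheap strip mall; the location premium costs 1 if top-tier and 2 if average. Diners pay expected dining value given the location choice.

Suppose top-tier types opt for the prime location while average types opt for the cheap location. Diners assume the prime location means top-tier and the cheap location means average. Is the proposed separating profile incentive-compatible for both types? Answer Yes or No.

Under these beliefs, the prime location earns price premium 19 and the cheap location earns price premium 7.
top-tier: the prime location nets 19 − 1 = 18; the cheap location nets 7. top-tier prefers the prime location.
average: the prime location nets 19 − 2 = 17; the cheap location nets 7. average would deviate to the prime location.
average has a profitable deviation, so the profile is not an equilibrium.

No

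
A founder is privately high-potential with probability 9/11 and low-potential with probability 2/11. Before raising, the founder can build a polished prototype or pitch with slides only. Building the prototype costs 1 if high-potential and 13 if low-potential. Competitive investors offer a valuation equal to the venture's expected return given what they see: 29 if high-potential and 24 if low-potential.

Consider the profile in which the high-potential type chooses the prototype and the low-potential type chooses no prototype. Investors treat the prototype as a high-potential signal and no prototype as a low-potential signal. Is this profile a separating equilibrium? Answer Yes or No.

Yes

Under these beliefs, the prototype earns valuation 29 and no prototype earns valuation 24.
high-potential: the prototype nets 29 − 1 = 28; no prototype nets 24. high-potential prefers the prototype.
low-potential: the prototype nets 29 − 13 = 16; no prototype nets 24. low-potential prefers no prototype.
Neither type deviates, so the separating profile is an equilibrium.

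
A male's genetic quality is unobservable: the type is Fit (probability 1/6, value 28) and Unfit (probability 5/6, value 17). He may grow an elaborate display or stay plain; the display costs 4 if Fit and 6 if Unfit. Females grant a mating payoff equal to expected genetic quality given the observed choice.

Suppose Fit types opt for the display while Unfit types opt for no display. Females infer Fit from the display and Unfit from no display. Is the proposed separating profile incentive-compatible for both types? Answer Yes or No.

No

Under these beliefs, the display earns mating payoff 28 and no display earns mating payoff 17.
Fit: the display nets 28 − 4 = 24; no display nets 17. Fit prefers the display.
Unfit: the display nets 28 − 6 = 22; no display nets 17. Unfit would deviate to the display.
Unfit has a profitable deviation, so the profile is not an equilibrium.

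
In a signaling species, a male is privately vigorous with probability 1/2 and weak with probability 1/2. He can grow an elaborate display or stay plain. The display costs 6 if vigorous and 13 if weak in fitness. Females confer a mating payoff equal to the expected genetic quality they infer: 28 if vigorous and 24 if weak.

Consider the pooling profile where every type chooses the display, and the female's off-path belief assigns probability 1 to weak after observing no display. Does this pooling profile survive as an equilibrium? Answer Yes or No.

No

On path, the female holds the prior and pays 1/2·28 + 1/2·24 = 26. Off path (no display), believing weak, it pays 24.
vigorous: the display nets 26 − 6 = 20; no display nets 24. vigorous would deviate.
weak: the display nets 26 − 13 = 13; no display nets 24. weak would deviate.
A type deviates, so pooling fails.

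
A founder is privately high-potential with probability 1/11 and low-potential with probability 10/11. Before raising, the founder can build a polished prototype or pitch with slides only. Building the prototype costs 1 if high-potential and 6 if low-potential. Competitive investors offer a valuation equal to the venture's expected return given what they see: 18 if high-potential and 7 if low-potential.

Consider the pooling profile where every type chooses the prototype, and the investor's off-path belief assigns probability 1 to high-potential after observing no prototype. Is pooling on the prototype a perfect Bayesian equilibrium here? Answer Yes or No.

No

On path, the investor holds the prior and pays 1/11·18 + 10/11·7 = 8. Off path (no prototype), believing high-potential, it pays 18.
high-potential: the prototype nets 8 − 1 = 7; no prototype nets 18. high-potential would deviate.
low-potential: the prototype nets 8 − 6 = 2; no prototype nets 18. low-potential would deviate.
A type deviates, so pooling fails.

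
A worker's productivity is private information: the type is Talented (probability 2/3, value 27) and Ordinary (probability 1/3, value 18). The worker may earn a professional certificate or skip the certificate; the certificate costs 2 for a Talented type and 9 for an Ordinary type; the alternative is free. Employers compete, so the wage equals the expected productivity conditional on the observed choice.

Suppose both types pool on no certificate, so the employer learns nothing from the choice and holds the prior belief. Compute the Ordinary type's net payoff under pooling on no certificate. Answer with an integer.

Pooled wage = 2/3·27 + 1/3·18 = 24.
Ordinary pays no cost for no certificate, so net payoff = 24.

24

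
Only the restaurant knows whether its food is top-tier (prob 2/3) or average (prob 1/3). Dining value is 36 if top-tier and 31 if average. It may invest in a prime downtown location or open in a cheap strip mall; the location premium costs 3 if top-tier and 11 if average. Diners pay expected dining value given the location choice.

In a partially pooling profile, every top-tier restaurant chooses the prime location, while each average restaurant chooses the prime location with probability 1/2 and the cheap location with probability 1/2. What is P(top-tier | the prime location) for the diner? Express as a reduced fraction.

P(the prime location) = (2/3)·1 + (1/3)·(1/2) = 5/6.
By Bayes' rule, P(top-tier | the prime location) = (2/3) / (5/6) = 4/5.

4/5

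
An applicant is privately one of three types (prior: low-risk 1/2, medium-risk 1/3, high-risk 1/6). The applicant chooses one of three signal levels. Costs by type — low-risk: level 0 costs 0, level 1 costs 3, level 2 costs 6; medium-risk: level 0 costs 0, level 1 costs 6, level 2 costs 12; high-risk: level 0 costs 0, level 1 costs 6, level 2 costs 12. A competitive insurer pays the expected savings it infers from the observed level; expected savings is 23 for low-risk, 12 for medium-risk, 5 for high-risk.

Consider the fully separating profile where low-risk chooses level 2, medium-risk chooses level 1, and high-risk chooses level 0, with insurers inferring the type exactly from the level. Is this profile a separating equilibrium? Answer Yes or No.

No

Separating rebates: level 2 → 23, level 1 → 12, level 0 → 5.
low-risk (assigned level 2): level 0: 5 − 0 = 5; level 1: 12 − 3 = 9; level 2: 23 − 6 = 17. low-risk stays.
medium-risk (assigned level 1): level 0: 5 − 0 = 5; level 1: 12 − 6 = 6; level 2: 23 − 12 = 11. medium-risk prefers level 2.
high-risk (assigned level 0): level 0: 5 − 0 = 5; level 1: 12 − 6 = 6; level 2: 23 − 12 = 11. high-risk prefers level 2.
At least one type deviates; the separating profile fails.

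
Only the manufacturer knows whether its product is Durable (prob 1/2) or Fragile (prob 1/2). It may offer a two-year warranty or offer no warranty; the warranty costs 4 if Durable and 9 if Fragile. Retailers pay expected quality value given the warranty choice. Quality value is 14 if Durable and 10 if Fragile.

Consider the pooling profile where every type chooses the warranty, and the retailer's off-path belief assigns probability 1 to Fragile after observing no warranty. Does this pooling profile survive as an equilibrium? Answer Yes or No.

On path, the retailer holds the prior and pays 1/2·14 + 1/2·10 = 12. Off path (no warranty), believing Fragile, it pays 10.
Durable: the warranty nets 12 − 4 = 8; no warranty nets 10. Durable would deviate.
Fragile: the warranty nets 12 − 9 = 3; no warranty nets 10. Fragile would deviate.
A type deviates, so pooling fails.

No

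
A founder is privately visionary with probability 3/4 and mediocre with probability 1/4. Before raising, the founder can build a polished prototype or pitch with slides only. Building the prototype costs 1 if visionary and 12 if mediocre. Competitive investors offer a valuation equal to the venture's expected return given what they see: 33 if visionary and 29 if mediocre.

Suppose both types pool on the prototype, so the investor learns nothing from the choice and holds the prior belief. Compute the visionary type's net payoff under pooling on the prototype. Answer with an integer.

31

Pooled valuation = 3/4·33 + 1/4·29 = 32.
visionary pays cost 1 for the prototype, so net payoff = 32 − 1 = 31.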